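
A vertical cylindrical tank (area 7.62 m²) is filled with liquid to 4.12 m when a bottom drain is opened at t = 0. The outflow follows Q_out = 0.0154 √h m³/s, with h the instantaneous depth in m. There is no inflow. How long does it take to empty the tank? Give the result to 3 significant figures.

Accumulation of liquid (constant cross-section A): A dh/dt = −0.0154 √h.
This is separable: 2 d(√h)/dt = −0.0154/A, so √h = √h₀ − (0.0154/(2A)) t.
Tank is empty when √h = 0: t_empty = 2A√h₀/0.0154.
t_empty = 2·7.62·√4.12/0.0154 = 15.240·2.0298/0.0154 = 2008.7 s.

2010 s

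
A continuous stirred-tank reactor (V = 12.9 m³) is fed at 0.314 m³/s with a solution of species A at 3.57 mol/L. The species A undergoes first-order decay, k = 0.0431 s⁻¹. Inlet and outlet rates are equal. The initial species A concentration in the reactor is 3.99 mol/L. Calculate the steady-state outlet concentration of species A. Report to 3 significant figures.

1.29 mol/L

V dC/dt = Q(C_in − C) − k V C.
Steady state (dC/dt = 0): C_ss = Q C_in/(Q + kV) = C_in/(1 + kV/Q).
C_ss = 0.314·3.57/(0.314 + 0.0431·12.9) = 1.1210/0.86999 = 1.2885 mol/L.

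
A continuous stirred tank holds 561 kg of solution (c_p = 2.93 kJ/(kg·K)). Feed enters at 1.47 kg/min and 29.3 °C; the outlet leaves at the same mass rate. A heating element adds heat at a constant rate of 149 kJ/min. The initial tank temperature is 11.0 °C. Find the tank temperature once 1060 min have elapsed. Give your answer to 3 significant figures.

First-law balance (no shaft work): M c_p dT/dt = ṁ c_p (T_in − T) + 149.
Rearrange: dT/dt = (T_ss − T)/τ with τ = M/ṁ = 381.63 min and T_ss = T_in + Q̇/(ṁ c_p) = 63.894 °C.
This is linear first-order; T(t) = T_ss + (T₀ − T_ss) e^(−t/τ).
T(1060) = 63.894 + (-52.894)·e^(−1060/381.63) = 63.894 + (-52.894)·0.062191 = 60.604 °C.

60.6 °C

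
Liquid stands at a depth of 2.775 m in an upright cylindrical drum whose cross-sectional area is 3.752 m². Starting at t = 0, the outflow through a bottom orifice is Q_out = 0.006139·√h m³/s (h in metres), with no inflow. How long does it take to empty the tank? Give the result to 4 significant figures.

2036 s

With no inflow, A dh/dt = −0.006139 √h.
Separate and integrate: 2(√h − √h₀) = −(0.006139/A) t.
Tank is empty when √h = 0: t_empty = 2A√h₀/0.006139.
t_empty = 2·3.752·√2.775/0.006139 = 7.50400·1.66583/0.006139 = 2036.23 s.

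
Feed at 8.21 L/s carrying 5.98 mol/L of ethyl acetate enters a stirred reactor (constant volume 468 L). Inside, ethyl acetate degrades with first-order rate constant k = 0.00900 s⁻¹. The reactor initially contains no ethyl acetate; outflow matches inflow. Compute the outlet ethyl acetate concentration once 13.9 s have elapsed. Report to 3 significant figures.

1.22 mol/L

Species balance: V dC/dt = Q C_in − Q C − k V C.
dC/dt = (Q/V) C_in − (Q/V + k) C; effective rate a = Q/V + k = 0.017543 + 0.00900 = 0.026543 s⁻¹.
C_ss = Q C_in/(Q + kV) = 3.9523 mol/L; C(t) = C_ss + (C₀ − C_ss) e^(−a t).
C(13.9) = 3.9523 + (-3.9523)·e^(−0.026543·13.9) = 3.9523 + (-3.9523)·0.69146 = 1.2194 mol/L.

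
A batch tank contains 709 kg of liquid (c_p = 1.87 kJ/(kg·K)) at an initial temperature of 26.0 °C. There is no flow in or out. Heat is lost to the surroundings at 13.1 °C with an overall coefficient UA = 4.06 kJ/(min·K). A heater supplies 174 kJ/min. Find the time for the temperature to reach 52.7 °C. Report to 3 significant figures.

725 min

Lumped-capacitance energy balance: M c_p dT/dt = UA(T_amb − T) + Q̇.
τ = M c_p/UA = 326.56 min; T_ss = T_amb + Q̇/UA = 13.1 + 174/4.06 = 55.957 °C.
T(t) = T_ss + (T₀ − T_ss)e^(−t/τ); set T = 52.7:
t = −τ ln[(T − T_ss)/(T₀ − T_ss)] = −326.56 · ln(0.10873) = 724.61 min.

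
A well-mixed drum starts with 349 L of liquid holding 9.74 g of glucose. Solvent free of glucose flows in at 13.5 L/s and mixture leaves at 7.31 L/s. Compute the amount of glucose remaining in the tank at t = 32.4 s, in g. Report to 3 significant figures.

Let m(t) be the amount of glucose. Volume: V(t) = V₀ + (Q_in − Q_out) t = 349 + 6.1900 t; V(32.4) = 549.56 L.
Species balance (pure solvent in): dm/dt = −Q_out · m/V(t).
Separate: dm/m = −Q_out dt/V(t) ⇒ ln(m/m₀) = −(Q_out/(Q_in−Q_out)) ln(V/V₀).
m = m₀ (V₀/V)^(Q_out/(Q_in−Q_out)) = 9.74 × (349/549.56)^(1.1809) = 5.6976 g.

5.70 g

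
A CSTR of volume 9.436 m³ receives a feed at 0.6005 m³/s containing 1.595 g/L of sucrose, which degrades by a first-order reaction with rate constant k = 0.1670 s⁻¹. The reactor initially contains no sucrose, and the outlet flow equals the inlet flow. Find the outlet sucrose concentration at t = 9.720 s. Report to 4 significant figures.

0.3933 g/L

Species balance: V dC/dt = Q C_in − Q C − k V C.
dC/dt = (Q/V) C_in − (Q/V + k) C; effective rate a = Q/V + k = 0.0636393 + 0.1670 = 0.230639 s⁻¹.
C_ss = Q C_in/(Q + kV) = 0.440101 g/L; C(t) = C_ss + (C₀ − C_ss) e^(−a t).
C(9.720) = 0.440101 + (-0.440101)·e^(−0.230639·9.720) = 0.440101 + (-0.440101)·0.106266 = 0.393334 g/L.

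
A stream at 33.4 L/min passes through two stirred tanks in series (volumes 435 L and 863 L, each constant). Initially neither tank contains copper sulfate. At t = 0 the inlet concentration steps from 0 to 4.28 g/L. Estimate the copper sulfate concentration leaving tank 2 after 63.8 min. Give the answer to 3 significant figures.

Time constants: τᵢ = Vᵢ/Q for each well-mixed tank.
τ₁ = 435/33.4 = 13.024 min; τ₂ = 863/33.4 = 25.838 min.
Tank 1: C₁ = C_in(1 − e^(−t/τ₁)). Tank 2 (τ₁ ≠ τ₂): C₂ = C_in[1 − (τ₁ e^(−t/τ₁) − τ₂ e^(−t/τ₂))/(τ₁ − τ₂)].
At t = 63.8: e^(−t/τ₁) = 0.0074565, e^(−t/τ₂) = 0.084653.
C₂ = 4.28·[1 − (13.024·0.0074565 − 25.838·0.084653)/(-12.814)] = 4.28·0.83689 = 3.5819 g/L.

3.58 g/L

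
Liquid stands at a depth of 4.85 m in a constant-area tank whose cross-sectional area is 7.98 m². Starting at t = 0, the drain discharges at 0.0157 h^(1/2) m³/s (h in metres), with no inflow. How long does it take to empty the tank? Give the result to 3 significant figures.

With no inflow, A dh/dt = −0.0157 √h.
Separate and integrate: 2(√h − √h₀) = −(0.0157/A) t.
Set h = 0: 2√h₀ = (0.0157/A) t_empty ⇒ t_empty = 2A√h₀/0.0157.
t_empty = 2·7.98·√4.85/0.0157 = 15.960·2.2023/0.0157 = 2238.7 s.

2240 s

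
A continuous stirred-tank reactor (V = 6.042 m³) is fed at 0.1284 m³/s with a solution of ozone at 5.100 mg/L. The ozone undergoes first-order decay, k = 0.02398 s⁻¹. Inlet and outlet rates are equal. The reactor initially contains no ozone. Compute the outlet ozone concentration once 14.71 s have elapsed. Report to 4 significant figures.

1.164 mg/L

Species balance: V dC/dt = Q C_in − Q C − k V C.
dC/dt = (Q/V) C_in − (Q/V + k) C; effective rate a = Q/V + k = 0.0212512 + 0.02398 = 0.0452312 s⁻¹.
C_ss = Q C_in/(Q + kV) = 2.39616 mg/L; C(t) = C_ss + (C₀ − C_ss) e^(−a t).
C(14.71) = 2.39616 + (-2.39616)·e^(−0.0452312·14.71) = 2.39616 + (-2.39616)·0.514093 = 1.16431 mg/L.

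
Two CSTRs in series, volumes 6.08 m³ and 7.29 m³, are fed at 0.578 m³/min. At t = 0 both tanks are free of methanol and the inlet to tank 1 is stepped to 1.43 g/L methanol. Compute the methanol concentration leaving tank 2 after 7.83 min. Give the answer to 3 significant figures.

0.212 g/L

Each tank obeys Vᵢ dCᵢ/dt = Q(Cᵢ₋₁ − Cᵢ), so τᵢ = Vᵢ/Q.
τ₁ = 6.08/0.578 = 10.519 min; τ₂ = 7.29/0.578 = 12.612 min.
Tank 1: C₁ = C_in(1 − e^(−t/τ₁)). Tank 2 (τ₁ ≠ τ₂): C₂ = C_in[1 − (τ₁ e^(−t/τ₁) − τ₂ e^(−t/τ₂))/(τ₁ − τ₂)].
At t = 7.83: e^(−t/τ₁) = 0.47504, e^(−t/τ₂) = 0.53751.
C₂ = 1.43·[1 − (10.519·0.47504 − 12.612·0.53751)/(-2.0934)] = 1.43·0.14859 = 0.21249 g/L.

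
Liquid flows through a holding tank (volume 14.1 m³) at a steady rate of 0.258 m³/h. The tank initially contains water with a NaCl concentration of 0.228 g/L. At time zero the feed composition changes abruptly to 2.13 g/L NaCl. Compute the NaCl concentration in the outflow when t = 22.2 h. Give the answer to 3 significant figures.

Transient balance on the dissolved component: V dC/dt = Q(C_in − C).
Rewrite as dC/dt + C/τ = C_in/τ, τ = V/Q = 54.651 h.
This is linear first-order; C(t) = C_in + (C₀ − C_in) e^(−t/τ).
C(22.2) = 2.13 + (0.228 − 2.13)·e^(−22.2/54.651) = 2.13 + (-1.9020)·0.66617 = 0.86295 g/L.

0.863 g/L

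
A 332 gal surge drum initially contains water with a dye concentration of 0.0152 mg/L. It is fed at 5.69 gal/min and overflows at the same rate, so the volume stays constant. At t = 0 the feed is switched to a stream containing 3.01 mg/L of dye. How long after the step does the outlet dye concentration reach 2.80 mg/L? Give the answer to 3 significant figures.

155 min

Species balance: V dC/dt = Q(C_in − C) ⇒ τ = V/Q = 58.348 min.
C(t) = C_in + (C₀ − C_in) e^(−t/τ). Set C = 2.80 and solve for t:
e^(−t/τ) = (C − C_in)/(C₀ − C_in) = (2.80 − 3.01)/(0.0152 − 3.01) = 0.070122
t = −τ ln(…) = 58.348 × 2.6575 = 155.06 min.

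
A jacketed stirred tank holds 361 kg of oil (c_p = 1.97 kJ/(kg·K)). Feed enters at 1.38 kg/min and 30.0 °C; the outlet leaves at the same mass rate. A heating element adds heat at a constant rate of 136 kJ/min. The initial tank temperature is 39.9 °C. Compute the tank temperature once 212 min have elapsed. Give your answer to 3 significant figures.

First-law balance (no shaft work): M c_p dT/dt = ṁ c_p (T_in − T) + 136.
τ = M/ṁ = 261.59 min; T_ss = T_in + Q̇/(ṁ c_p) = 30.0 + 136/(1.38·1.97) = 80.026 °C.
This is linear first-order; T(t) = T_ss + (T₀ − T_ss) e^(−t/τ).
T(212) = 80.026 + (-40.126)·e^(−212/261.59) = 80.026 + (-40.126)·0.44467 = 62.183 °C.

62.2 °C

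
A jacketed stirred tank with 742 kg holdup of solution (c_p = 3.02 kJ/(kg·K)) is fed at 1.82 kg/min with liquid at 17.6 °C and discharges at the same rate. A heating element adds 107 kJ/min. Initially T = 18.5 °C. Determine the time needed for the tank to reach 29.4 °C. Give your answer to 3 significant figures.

M c_p dT/dt = ṁ c_p (T_in − T) + Q̇.
τ = M/ṁ = 407.69 min; T_ss = T_in + Q̇/(ṁ c_p) = 37.067 °C.
T(t) = T_ss + (T₀ − T_ss) e^(−t/τ). Set T = 29.4:
e^(−t/τ) = (29.4 − 37.067)/(18.5 − 37.067) = 0.41295
t = −407.69 · ln(0.41295) = 360.58 min.

361 min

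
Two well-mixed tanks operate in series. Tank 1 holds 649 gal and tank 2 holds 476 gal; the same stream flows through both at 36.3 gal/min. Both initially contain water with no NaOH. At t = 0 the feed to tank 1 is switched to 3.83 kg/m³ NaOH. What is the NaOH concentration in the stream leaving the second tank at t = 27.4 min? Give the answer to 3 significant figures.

2.03 kg/m³

Species balance on tank i: dCᵢ/dt = (Cᵢ₋₁ − Cᵢ)/τᵢ with τᵢ = Vᵢ/Q.
τ₁ = 649/36.3 = 17.879 min; τ₂ = 476/36.3 = 13.113 min.
Solving the cascade with C₁(0)=C₂(0)=0 gives C₂(t) = C_in[1 − (τ₁ e^(−t/τ₁) − τ₂ e^(−t/τ₂))/(τ₁ − τ₂)].
At t = 27.4: e^(−t/τ₁) = 0.21599, e^(−t/τ₂) = 0.12374.
C₂ = 3.83·[1 − (17.879·0.21599 − 13.113·0.12374)/(4.7658)] = 3.83·0.53022 = 2.0307 kg/m³.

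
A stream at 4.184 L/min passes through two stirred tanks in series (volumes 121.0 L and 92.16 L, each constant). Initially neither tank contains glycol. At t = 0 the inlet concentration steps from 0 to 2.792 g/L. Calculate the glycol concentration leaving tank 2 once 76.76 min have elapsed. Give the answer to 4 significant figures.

Each tank obeys Vᵢ dCᵢ/dt = Q(Cᵢ₋₁ − Cᵢ), so τᵢ = Vᵢ/Q.
τ₁ = 121.0/4.184 = 28.9197 min; τ₂ = 92.16/4.184 = 22.0268 min.
Solving the cascade with C₁(0)=C₂(0)=0 gives C₂(t) = C_in[1 − (τ₁ e^(−t/τ₁) − τ₂ e^(−t/τ₂))/(τ₁ − τ₂)].
At t = 76.76: e^(−t/τ₁) = 0.0703518, e^(−t/τ₂) = 0.0306583.
C₂ = 2.792·[1 − (28.9197·0.0703518 − 22.0268·0.0306583)/(6.89293)] = 2.792·0.802805 = 2.24143 g/L.

2.241 g/L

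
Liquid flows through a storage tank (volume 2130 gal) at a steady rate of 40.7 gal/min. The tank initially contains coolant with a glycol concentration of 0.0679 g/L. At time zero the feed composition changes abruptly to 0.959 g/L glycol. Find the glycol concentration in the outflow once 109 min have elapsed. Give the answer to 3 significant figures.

0.848 g/L

Unsteady species balance (constant V, well mixed): V dC/dt = Q(C_in − C).
So dC/dt = (C_in − C)/τ with τ = V/Q = 2130/40.7 = 52.334 min.
Integrating: C(t) = C_in + (C₀ − C_in) e^(−t/τ).
C(109) = 0.959 + (0.0679 − 0.959)·e^(−109/52.334) = 0.959 + (-0.89110)·0.12458 = 0.84798 g/L.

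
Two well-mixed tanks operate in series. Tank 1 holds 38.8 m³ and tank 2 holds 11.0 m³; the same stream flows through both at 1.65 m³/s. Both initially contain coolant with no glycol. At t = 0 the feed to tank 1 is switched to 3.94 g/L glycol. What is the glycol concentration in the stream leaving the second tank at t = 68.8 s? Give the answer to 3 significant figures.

Each tank obeys Vᵢ dCᵢ/dt = Q(Cᵢ₋₁ − Cᵢ), so τᵢ = Vᵢ/Q.
τ₁ = 38.8/1.65 = 23.515 s; τ₂ = 11.0/1.65 = 6.6667 s.
Solving the cascade with C₁(0)=C₂(0)=0 gives C₂(t) = C_in[1 − (τ₁ e^(−t/τ₁) − τ₂ e^(−t/τ₂))/(τ₁ − τ₂)].
At t = 68.8: e^(−t/τ₁) = 0.053623, e^(−t/τ₂) = 3.2967e-05.
C₂ = 3.94·[1 − (23.515·0.053623 − 6.6667·3.2967e-05)/(16.848)] = 3.94·0.92517 = 3.6452 g/L.

3.65 g/L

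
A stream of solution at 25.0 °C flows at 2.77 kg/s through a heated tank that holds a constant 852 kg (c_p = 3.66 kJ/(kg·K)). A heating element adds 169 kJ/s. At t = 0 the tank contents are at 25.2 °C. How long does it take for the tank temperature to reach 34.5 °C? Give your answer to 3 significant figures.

First-law balance (no shaft work): M c_p dT/dt = ṁ c_p (T_in − T) + 169.
τ = M/ṁ = 307.58 s; T_ss = T_in + Q̇/(ṁ c_p) = 41.670 °C.
T(t) = T_ss + (T₀ − T_ss) e^(−t/τ). Set T = 34.5:
e^(−t/τ) = (34.5 − 41.670)/(25.2 − 41.670) = 0.43532
t = −307.58 · ln(0.43532) = 255.80 s.

256 s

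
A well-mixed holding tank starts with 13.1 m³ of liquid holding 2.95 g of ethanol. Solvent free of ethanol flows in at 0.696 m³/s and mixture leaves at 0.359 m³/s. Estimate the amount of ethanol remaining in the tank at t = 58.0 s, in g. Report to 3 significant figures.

1.12 g

Total volume: dV/dt = Q_in − Q_out = 0.33700 m³/s, so V(t) = 13.1 + 0.33700 t and V(58.0) = 32.646 m³.
Species balance (pure solvent in): dm/dt = −Q_out · m/V(t).
dm/m = −Q_out dt/(V₀ + 0.33700 t); integrating gives ln(m/m₀) = −(Q_out/(Q_in−Q_out)) ln(V/V₀).
m = m₀ (V₀/V)^(Q_out/(Q_in−Q_out)) = 2.95 × (13.1/32.646)^(1.0653) = 1.1153 g.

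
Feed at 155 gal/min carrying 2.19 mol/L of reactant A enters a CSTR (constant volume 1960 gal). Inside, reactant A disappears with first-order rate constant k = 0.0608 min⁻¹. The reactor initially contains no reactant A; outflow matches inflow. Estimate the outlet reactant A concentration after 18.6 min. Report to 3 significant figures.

Species balance: V dC/dt = Q C_in − Q C − k V C.
dC/dt = (Q/V) C_in − (Q/V + k) C; effective rate a = Q/V + k = 0.079082 + 0.0608 = 0.13988 min⁻¹.
C_ss = Q C_in/(Q + kV) = 1.2381 mol/L; C(t) = C_ss + (C₀ − C_ss) e^(−a t).
C(18.6) = 1.2381 + (-1.2381)·e^(−0.13988·18.6) = 1.2381 + (-1.2381)·0.074140 = 1.1463 mol/L.

1.15 mol/L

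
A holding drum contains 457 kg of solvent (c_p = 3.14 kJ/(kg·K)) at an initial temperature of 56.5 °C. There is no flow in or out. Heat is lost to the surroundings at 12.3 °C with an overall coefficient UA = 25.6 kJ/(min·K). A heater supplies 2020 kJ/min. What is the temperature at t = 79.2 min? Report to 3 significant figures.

Unsteady energy balance on the tank contents: M c_p dT/dt = −UA(T − T_amb) + Q̇.
dT/dt = (T_ss − T)/τ with T_ss = T_amb + Q̇/UA = 12.3 + 2020/25.6 = 91.206 °C, τ = M c_p/UA = 457·3.14/25.6 = 56.054 min.
T approaches T_ss exponentially: T(t) = T_ss + (T₀ − T_ss) e^(−t/τ).
T(79.2) = 91.206 + (-34.706)·0.24343 = 82.758 °C.

82.8 °C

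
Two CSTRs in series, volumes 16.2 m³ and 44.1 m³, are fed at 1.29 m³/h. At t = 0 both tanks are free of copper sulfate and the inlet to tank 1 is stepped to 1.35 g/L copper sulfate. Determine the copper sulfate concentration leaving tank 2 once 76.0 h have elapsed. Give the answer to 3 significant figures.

Each tank obeys Vᵢ dCᵢ/dt = Q(Cᵢ₋₁ − Cᵢ), so τᵢ = Vᵢ/Q.
τ₁ = 16.2/1.29 = 12.558 h; τ₂ = 44.1/1.29 = 34.186 h.
Solving the cascade with C₁(0)=C₂(0)=0 gives C₂(t) = C_in[1 − (τ₁ e^(−t/τ₁) − τ₂ e^(−t/τ₂))/(τ₁ − τ₂)].
At t = 76.0: e^(−t/τ₁) = 0.0023535, e^(−t/τ₂) = 0.10827.
C₂ = 1.35·[1 − (12.558·0.0023535 − 34.186·0.10827)/(-21.628)] = 1.35·0.83023 = 1.1208 g/L.

1.12 g/L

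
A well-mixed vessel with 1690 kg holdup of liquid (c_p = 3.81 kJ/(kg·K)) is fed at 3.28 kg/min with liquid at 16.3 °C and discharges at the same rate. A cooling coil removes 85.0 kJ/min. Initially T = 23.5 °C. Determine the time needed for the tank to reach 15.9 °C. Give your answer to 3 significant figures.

Energy balance: M c_p dT/dt = ṁ c_p (T_in − T) − 85.0.
τ = M/ṁ = 515.24 min; T_ss = T_in − Q̇/(ṁ c_p) = 9.4983 °C.
T(t) = T_ss + (T₀ − T_ss) e^(−t/τ). Set T = 15.9:
e^(−t/τ) = (15.9 − 9.4983)/(23.5 − 9.4983) = 0.45721
t = −515.24 · ln(0.45721) = 403.24 min.

403 min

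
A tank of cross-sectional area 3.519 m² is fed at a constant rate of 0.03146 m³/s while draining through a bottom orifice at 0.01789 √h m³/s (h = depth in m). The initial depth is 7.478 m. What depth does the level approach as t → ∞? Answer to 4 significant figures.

Level balance: A dh/dt = 0.03146 − 0.01789 √h. Setting dh/dt = 0:
Q_in = 0.01789 √h_ss ⇒ √h_ss = 0.03146/0.01789 = 1.75852.
h_ss = 1.75852² = 3.09241 m. (Since h₀ = 7.478 m > h_ss, the level will fall toward this value.)

3.092 m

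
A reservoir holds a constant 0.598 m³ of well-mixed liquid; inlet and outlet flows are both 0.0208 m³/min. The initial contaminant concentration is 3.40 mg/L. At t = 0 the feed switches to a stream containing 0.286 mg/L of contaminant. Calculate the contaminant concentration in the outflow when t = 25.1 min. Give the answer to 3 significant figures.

Accumulation = in − out for the solute gives V dC/dt = Q(C_in − C).
So dC/dt = (C_in − C)/τ with τ = V/Q = 0.598/0.0208 = 28.750 min.
C approaches C_in exponentially: C(t) = C_in + (C₀ − C_in) e^(−t/τ).
C(25.1) = 0.286 + (3.40 − 0.286)·e^(−25.1/28.750) = 0.286 + (3.1140)·0.41768 = 1.5867 mg/L.

1.59 mg/L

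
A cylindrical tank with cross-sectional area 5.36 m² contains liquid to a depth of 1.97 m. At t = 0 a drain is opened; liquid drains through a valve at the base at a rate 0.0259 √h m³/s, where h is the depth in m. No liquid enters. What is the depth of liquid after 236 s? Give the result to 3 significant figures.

0.695 m

With no inflow, A dh/dt = −0.0259 √h.
Separate and integrate: 2(√h − √h₀) = −(0.0259/A) t.
√h = √1.97 − 0.0259·236/(2·5.36) = 1.4036 − 0.57019 = 0.83338.
h = 0.83338² = 0.69452 m.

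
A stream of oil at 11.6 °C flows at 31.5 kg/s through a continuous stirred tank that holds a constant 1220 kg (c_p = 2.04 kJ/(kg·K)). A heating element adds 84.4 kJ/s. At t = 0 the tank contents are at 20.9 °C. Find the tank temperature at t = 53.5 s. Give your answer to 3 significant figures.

M c_p dT/dt = ṁ c_p (T_in − T) + Q̇.
Rearrange: dT/dt = (T_ss − T)/τ with τ = M/ṁ = 38.730 s and T_ss = T_in + Q̇/(ṁ c_p) = 12.913 °C.
Solution: T(t) = T_ss + (T₀ − T_ss) e^(−t/τ).
T(53.5) = 12.913 + (7.9866)·e^(−53.5/38.730) = 12.913 + (7.9866)·0.25124 = 14.920 °C.

14.9 °C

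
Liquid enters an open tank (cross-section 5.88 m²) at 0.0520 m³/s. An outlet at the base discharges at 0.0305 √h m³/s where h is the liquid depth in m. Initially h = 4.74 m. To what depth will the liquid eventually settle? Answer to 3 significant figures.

2.91 m

A dh/dt = Q_in − 0.0305 √h. Steady state requires inflow = outflow:
Q_in = 0.0305 √h_ss ⇒ √h_ss = 0.0520/0.0305 = 1.7049.
h_ss = 1.7049² = 2.9067 m. (Since h₀ = 4.74 m > h_ss, the level will fall toward this value.)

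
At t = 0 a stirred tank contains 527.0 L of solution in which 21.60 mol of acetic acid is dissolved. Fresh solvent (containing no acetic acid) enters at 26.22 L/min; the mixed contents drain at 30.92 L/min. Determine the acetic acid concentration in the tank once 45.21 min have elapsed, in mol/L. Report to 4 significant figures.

0.002302 mol/L

Let m(t) be the amount of acetic acid. Volume: V(t) = V₀ + (Q_in − Q_out) t = 527.0 − 4.70000 t; V(45.21) = 314.513 L.
Species balance (pure solvent in): dm/dt = −Q_out · m/V(t).
dm/m = −Q_out dt/(V₀ − 4.70000 t); integrating gives ln(m/m₀) = −(Q_out/(Q_in−Q_out)) ln(V/V₀).
m = m₀ (V₀/V)^(Q_out/(Q_in−Q_out)) = 21.60 × (527.0/314.513)^(-6.57872) = 0.723916 mol.
C = m/V = 0.723916/314.513 = 0.00230170 mol/L.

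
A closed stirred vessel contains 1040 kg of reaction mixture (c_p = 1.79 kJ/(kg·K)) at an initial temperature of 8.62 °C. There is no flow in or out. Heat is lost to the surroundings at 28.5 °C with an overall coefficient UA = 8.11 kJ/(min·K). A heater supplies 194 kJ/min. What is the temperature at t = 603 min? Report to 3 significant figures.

M c_p dT/dt = −UA(T − T_amb) + Q̇.
dT/dt = (T_ss − T)/τ with T_ss = T_amb + Q̇/UA = 28.5 + 194/8.11 = 52.421 °C, τ = M c_p/UA = 1040·1.79/8.11 = 229.54 min.
This is linear first-order; T(t) = T_ss + (T₀ − T_ss) e^(−t/τ).
T(603) = 52.421 + (-43.801)·0.072299 = 49.254 °C.

49.3 °C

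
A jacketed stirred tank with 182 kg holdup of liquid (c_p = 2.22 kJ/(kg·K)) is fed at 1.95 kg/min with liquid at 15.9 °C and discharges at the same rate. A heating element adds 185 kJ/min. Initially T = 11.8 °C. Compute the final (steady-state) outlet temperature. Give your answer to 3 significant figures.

58.6 °C

M c_p dT/dt = ṁ c_p (T_in − T) + Q̇.
At steady state dT/dt = 0 ⇒ T_ss = T_in + Q̇/(ṁ c_p) = 15.9 + 185/(1.95·2.22) = 58.635 °C.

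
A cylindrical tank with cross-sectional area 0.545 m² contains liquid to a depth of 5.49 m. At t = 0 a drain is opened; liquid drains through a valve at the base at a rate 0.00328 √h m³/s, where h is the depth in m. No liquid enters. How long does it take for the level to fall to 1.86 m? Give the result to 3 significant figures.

325 s

A dh/dt = −Q_out = −0.00328 √h.
∫ h^(−1/2) dh = −(0.00328/A) ∫ dt, giving 2√h = 2√h₀ − (0.00328/A) t.
t = 2A(√h₀ − √h)/0.00328 = 2·0.545·(√5.49 − √1.86)/0.00328
  = 1.0900 × (2.3431 − 1.3638) / 0.00328 = 325.42 s.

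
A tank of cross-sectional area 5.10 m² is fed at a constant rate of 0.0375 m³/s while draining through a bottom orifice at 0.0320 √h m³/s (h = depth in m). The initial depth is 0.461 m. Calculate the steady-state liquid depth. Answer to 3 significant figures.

1.37 m

Unsteady balance on liquid volume: A dh/dt = Q_in − 0.0320 √h. At steady state dh/dt = 0:
Q_in = 0.0320 √h_ss ⇒ √h_ss = 0.0375/0.0320 = 1.1719.
h_ss = 1.1719² = 1.3733 m. (Since h₀ = 0.461 m < h_ss, the level will rise toward this value.)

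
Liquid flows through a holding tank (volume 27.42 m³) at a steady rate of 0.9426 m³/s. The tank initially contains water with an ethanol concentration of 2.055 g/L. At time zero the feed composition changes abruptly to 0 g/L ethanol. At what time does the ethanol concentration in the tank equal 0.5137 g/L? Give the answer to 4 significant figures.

40.33 s

Mass balance on the solute (V constant): V dC/dt = Q(C_in − C), so τ = V/Q = 29.0898 s.
C(t) = C_in + (C₀ − C_in) e^(−t/τ). Set C = 0.5137 and solve for t:
e^(−t/τ) = (C − C_in)/(C₀ − C_in) = (0.5137 − 0)/(2.055 − 0) = 0.249976
t = −τ ln(…) = 29.0898 × 1.38639 = 40.3298 s.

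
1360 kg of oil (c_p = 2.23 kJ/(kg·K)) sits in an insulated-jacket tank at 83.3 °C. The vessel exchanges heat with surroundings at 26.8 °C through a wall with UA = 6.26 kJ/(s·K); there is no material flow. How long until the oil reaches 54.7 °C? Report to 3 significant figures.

342 s

Lumped-capacitance energy balance: M c_p dT/dt = UA(T_amb − T).
τ = M c_p/UA = 484.47 s; T_ss = T_amb = 26.800 °C.
T(t) = T_ss + (T₀ − T_ss)e^(−t/τ); set T = 54.7:
t = −τ ln[(T − T_ss)/(T₀ − T_ss)] = −484.47 · ln(0.49381) = 341.85 s.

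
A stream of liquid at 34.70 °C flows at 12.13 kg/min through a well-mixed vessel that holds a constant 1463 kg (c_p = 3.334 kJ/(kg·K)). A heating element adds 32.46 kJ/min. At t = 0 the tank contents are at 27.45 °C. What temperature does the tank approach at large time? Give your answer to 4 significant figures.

35.50 °C

M c_p dT/dt = ṁ c_p (T_in − T) + Q̇.
At steady state dT/dt = 0 ⇒ T_ss = T_in + Q̇/(ṁ c_p) = 34.70 + 32.46/(12.13·3.334) = 35.5026 °C.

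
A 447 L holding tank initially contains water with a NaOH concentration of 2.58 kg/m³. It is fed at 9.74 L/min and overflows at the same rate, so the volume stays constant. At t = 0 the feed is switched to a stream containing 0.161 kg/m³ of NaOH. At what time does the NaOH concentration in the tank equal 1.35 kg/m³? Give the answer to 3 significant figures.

32.6 min

Unsteady species balance (constant V, well mixed): V dC/dt = Q(C_in − C), so τ = V/Q = 45.893 min.
C(t) = C_in + (C₀ − C_in) e^(−t/τ). Set C = 1.35 and solve for t:
e^(−t/τ) = (C − C_in)/(C₀ − C_in) = (1.35 − 0.161)/(2.58 − 0.161) = 0.49153
t = −τ ln(…) = 45.893 × 0.71024 = 32.595 min.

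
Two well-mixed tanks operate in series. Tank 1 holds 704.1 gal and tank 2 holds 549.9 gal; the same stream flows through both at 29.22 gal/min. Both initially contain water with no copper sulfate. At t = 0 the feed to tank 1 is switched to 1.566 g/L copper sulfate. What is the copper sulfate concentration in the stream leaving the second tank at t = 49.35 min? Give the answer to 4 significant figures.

Each tank obeys Vᵢ dCᵢ/dt = Q(Cᵢ₋₁ − Cᵢ), so τᵢ = Vᵢ/Q.
τ₁ = 704.1/29.22 = 24.0965 min; τ₂ = 549.9/29.22 = 18.8193 min.
Solving the cascade with C₁(0)=C₂(0)=0 gives C₂(t) = C_in[1 − (τ₁ e^(−t/τ₁) − τ₂ e^(−t/τ₂))/(τ₁ − τ₂)].
At t = 49.35: e^(−t/τ₁) = 0.128991, e^(−t/τ₂) = 0.0726350.
C₂ = 1.566·[1 − (24.0965·0.128991 − 18.8193·0.0726350)/(5.27721)] = 1.566·0.670036 = 1.04928 g/L.

1.049 g/L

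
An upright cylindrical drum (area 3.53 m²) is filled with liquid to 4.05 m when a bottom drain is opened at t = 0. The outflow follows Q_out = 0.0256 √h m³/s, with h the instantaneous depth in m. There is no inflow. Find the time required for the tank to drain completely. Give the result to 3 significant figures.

555 s

With no inflow, A dh/dt = −0.0256 √h.
∫ h^(−1/2) dh = −(0.0256/A) ∫ dt, giving 2√h = 2√h₀ − (0.0256/A) t.
Tank is empty when √h = 0: t_empty = 2A√h₀/0.0256.
t_empty = 2·3.53·√4.05/0.0256 = 7.0600·2.0125/0.0256 = 555.00 s.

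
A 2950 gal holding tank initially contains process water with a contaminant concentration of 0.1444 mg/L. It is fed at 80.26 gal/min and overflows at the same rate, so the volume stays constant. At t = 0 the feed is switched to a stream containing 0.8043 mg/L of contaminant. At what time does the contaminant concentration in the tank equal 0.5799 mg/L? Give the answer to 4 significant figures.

Species balance: V dC/dt = Q(C_in − C) ⇒ τ = V/Q = 36.7555 min.
C(t) = C_in + (C₀ − C_in) e^(−t/τ). Set C = 0.5799 and solve for t:
e^(−t/τ) = (C − C_in)/(C₀ − C_in) = (0.5799 − 0.8043)/(0.1444 − 0.8043) = 0.340052
t = −τ ln(…) = 36.7555 × 1.07866 = 39.6467 min.

39.65 min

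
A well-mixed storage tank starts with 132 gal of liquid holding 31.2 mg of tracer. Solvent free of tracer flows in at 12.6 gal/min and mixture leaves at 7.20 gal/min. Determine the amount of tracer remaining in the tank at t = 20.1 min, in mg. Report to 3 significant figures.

Let m(t) be the amount of tracer. Volume: V(t) = V₀ + (Q_in − Q_out) t = 132 + 5.4000 t; V(20.1) = 240.54 gal.
Solute balance: dm/dt = 0 − Q_out C = −Q_out m/V(t).
dm/m = −Q_out dt/(V₀ + 5.4000 t); integrating gives ln(m/m₀) = −(Q_out/(Q_in−Q_out)) ln(V/V₀).
m = m₀ (V₀/V)^(Q_out/(Q_in−Q_out)) = 31.2 × (132/240.54)^(1.3333) = 14.017 mg.

14.0 mg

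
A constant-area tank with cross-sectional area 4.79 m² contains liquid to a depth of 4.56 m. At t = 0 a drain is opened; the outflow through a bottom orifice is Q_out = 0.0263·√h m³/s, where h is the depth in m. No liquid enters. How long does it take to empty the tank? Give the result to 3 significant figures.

778 s

A dh/dt = −Q_out = −0.0263 √h.
Separate and integrate: 2(√h − √h₀) = −(0.0263/A) t.
Tank is empty when √h = 0: t_empty = 2A√h₀/0.0263.
t_empty = 2·4.79·√4.56/0.0263 = 9.5800·2.1354/0.0263 = 777.84 s.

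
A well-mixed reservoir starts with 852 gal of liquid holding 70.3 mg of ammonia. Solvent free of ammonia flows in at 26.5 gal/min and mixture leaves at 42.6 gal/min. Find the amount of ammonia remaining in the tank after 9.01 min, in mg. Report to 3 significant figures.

42.9 mg

Total volume: dV/dt = Q_in − Q_out = -16.100 gal/min, so V(t) = 852 − 16.100 t and V(9.01) = 706.94 gal.
No ammonia enters, so dm/dt = −Q_out · (m/V).
Separate: dm/m = −Q_out dt/V(t) ⇒ ln(m/m₀) = −(Q_out/(Q_in−Q_out)) ln(V/V₀).
m = m₀ (V₀/V)^(Q_out/(Q_in−Q_out)) = 70.3 × (852/706.94)^(-2.6460) = 42.902 mg.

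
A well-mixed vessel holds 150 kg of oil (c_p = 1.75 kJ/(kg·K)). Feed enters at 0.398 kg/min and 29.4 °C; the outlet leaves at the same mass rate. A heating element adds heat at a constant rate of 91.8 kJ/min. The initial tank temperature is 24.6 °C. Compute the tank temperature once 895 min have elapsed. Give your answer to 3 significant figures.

Energy balance: M c_p dT/dt = ṁ c_p (T_in − T) + 91.8.
Rearrange: dT/dt = (T_ss − T)/τ with τ = M/ṁ = 376.88 min and T_ss = T_in + Q̇/(ṁ c_p) = 161.20 °C.
T approaches T_ss exponentially: T(t) = T_ss + (T₀ − T_ss) e^(−t/τ).
T(895) = 161.20 + (-136.60)·e^(−895/376.88) = 161.20 + (-136.60)·0.093039 = 148.49 °C.

148 °C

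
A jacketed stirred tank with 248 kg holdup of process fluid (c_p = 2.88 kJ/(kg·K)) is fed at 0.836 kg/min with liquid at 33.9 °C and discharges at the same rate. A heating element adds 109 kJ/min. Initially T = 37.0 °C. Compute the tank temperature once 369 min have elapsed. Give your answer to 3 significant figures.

67.0 °C

M c_p dT/dt = ṁ c_p (T_in − T) + Q̇.
τ = M/ṁ = 296.65 min; T_ss = T_in + Q̇/(ṁ c_p) = 33.9 + 109/(0.836·2.88) = 79.172 °C.
This is linear first-order; T(t) = T_ss + (T₀ − T_ss) e^(−t/τ).
T(369) = 79.172 + (-42.172)·e^(−369/296.65) = 79.172 + (-42.172)·0.28826 = 67.015 °C.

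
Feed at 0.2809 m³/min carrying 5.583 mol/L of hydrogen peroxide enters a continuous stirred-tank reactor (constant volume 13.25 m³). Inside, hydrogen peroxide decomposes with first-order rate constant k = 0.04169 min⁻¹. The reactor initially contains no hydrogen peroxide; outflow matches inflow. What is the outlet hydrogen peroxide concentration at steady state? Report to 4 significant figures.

Species balance: V dC/dt = Q C_in − Q C − k V C.
Steady state (dC/dt = 0): C_ss = Q C_in/(Q + kV) = C_in/(1 + kV/Q).
C_ss = 0.2809·5.583/(0.2809 + 0.04169·13.25) = 1.56826/0.833292 = 1.88201 mol/L.

1.882 mol/L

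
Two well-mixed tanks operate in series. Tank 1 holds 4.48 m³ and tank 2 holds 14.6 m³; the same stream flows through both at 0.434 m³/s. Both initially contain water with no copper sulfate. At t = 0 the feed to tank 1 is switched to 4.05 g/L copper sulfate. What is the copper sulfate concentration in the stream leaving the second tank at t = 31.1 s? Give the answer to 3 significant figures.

Species balance on tank i: dCᵢ/dt = (Cᵢ₋₁ − Cᵢ)/τᵢ with τᵢ = Vᵢ/Q.
τ₁ = 4.48/0.434 = 10.323 s; τ₂ = 14.6/0.434 = 33.641 s.
Solving the cascade with C₁(0)=C₂(0)=0 gives C₂(t) = C_in[1 − (τ₁ e^(−t/τ₁) − τ₂ e^(−t/τ₂))/(τ₁ − τ₂)].
At t = 31.1: e^(−t/τ₁) = 0.049153, e^(−t/τ₂) = 0.39674.
C₂ = 4.05·[1 − (10.323·0.049153 − 33.641·0.39674)/(-23.318)] = 4.05·0.44939 = 1.8200 g/L.

1.82 g/L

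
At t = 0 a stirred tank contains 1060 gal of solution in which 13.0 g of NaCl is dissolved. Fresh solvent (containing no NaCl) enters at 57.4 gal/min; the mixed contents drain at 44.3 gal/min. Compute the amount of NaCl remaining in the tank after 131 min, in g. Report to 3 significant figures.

0.501 g

Let m(t) be the amount of NaCl. Volume: V(t) = V₀ + (Q_in − Q_out) t = 1060 + 13.100 t; V(131) = 2776.1 gal.
No NaCl enters, so dm/dt = −Q_out · (m/V).
dm/m = −Q_out dt/(V₀ + 13.100 t); integrating gives ln(m/m₀) = −(Q_out/(Q_in−Q_out)) ln(V/V₀).
m = m₀ (V₀/V)^(Q_out/(Q_in−Q_out)) = 13.0 × (1060/2776.1)^(3.3817) = 0.50115 g.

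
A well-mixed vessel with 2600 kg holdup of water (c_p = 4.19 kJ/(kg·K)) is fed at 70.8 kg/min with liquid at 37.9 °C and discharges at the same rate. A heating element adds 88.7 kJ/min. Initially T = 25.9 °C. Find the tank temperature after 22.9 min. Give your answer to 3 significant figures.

31.6 °C

M c_p dT/dt = ṁ c_p (T_in − T) + Q̇.
τ = M/ṁ = 36.723 min; T_ss = T_in + Q̇/(ṁ c_p) = 37.9 + 88.7/(70.8·4.19) = 38.199 °C.
Solution: T(t) = T_ss + (T₀ − T_ss) e^(−t/τ).
T(22.9) = 38.199 + (-12.299)·e^(−22.9/36.723) = 38.199 + (-12.299)·0.53602 = 31.606 °C.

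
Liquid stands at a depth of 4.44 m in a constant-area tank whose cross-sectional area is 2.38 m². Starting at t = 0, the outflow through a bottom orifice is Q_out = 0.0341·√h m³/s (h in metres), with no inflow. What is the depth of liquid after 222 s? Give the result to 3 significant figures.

0.267 m

With no inflow, A dh/dt = −0.0341 √h.
Separate and integrate: 2(√h − √h₀) = −(0.0341/A) t.
√h = √4.44 − 0.0341·222/(2·2.38) = 2.1071 − 1.5904 = 0.51675.
h = 0.51675² = 0.26703 m.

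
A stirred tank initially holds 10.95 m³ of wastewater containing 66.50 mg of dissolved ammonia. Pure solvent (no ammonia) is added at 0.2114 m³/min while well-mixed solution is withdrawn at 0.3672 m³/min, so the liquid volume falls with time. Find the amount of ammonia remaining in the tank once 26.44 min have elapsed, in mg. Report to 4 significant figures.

21.87 mg

Total volume: dV/dt = Q_in − Q_out = -0.155800 m³/min, so V(t) = 10.95 − 0.155800 t and V(26.44) = 6.83065 m³.
No ammonia enters, so dm/dt = −Q_out · (m/V).
Separate: dm/m = −Q_out dt/V(t) ⇒ ln(m/m₀) = −(Q_out/(Q_in−Q_out)) ln(V/V₀).
m = m₀ (V₀/V)^(Q_out/(Q_in−Q_out)) = 66.50 × (10.95/6.83065)^(-2.35687) = 21.8664 mg.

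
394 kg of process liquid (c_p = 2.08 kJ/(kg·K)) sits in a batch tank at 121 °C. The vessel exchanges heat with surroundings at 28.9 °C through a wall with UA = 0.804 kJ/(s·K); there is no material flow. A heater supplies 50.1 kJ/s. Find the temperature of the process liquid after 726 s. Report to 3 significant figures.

106 °C

Unsteady energy balance on the tank contents: M c_p dT/dt = −UA(T − T_amb) + Q̇.
dT/dt = (T_ss − T)/τ with T_ss = T_amb + Q̇/UA = 28.9 + 50.1/0.804 = 91.213 °C, τ = M c_p/UA = 394·2.08/0.804 = 1019.3 s.
Integrating: T(t) = T_ss + (T₀ − T_ss) e^(−t/τ).
T(726) = 91.213 + (29.787)·0.49054 = 105.82 °C.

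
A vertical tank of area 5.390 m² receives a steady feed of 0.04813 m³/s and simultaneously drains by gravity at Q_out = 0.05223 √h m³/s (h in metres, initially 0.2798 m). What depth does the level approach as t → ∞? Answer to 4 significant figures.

Level balance: A dh/dt = 0.04813 − 0.05223 √h. Setting dh/dt = 0:
Q_in = 0.05223 √h_ss ⇒ √h_ss = 0.04813/0.05223 = 0.921501.
h_ss = 0.921501² = 0.849164 m. (Since h₀ = 0.2798 m < h_ss, the level will rise toward this value.)

0.8492 m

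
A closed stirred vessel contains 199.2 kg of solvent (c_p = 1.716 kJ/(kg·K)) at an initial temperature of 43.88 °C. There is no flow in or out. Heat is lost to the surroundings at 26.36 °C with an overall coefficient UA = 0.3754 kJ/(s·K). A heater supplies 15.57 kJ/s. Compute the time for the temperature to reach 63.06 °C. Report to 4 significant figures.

1468 s

M c_p dT/dt = −UA(T − T_amb) + Q̇.
τ = M c_p/UA = 910.568 s; T_ss = T_amb + Q̇/UA = 26.36 + 15.57/0.3754 = 67.8358 °C.
T(t) = T_ss + (T₀ − T_ss)e^(−t/τ); set T = 63.06:
t = −τ ln[(T − T_ss)/(T₀ − T_ss)] = −910.568 · ln(0.199357) = 1468.43 s.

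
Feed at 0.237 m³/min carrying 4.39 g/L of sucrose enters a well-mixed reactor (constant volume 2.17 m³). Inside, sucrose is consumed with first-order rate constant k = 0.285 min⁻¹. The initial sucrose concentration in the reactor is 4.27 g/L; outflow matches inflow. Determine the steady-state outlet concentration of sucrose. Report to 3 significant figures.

1.22 g/L

V dC/dt = Q(C_in − C) − k V C.
At steady state: 0 = Q C_in − (Q + kV) C_ss, so C_ss = Q C_in/(Q + kV).
C_ss = 0.237·4.39/(0.237 + 0.285·2.17) = 1.0404/0.85545 = 1.2162 g/L.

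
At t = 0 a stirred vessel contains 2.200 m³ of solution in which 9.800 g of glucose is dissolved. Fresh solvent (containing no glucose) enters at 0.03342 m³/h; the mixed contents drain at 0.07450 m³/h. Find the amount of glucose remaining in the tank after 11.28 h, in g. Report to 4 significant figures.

6.382 g

Let m(t) be the amount of glucose. Volume: V(t) = V₀ + (Q_in − Q_out) t = 2.200 − 0.0410800 t; V(11.28) = 1.73662 m³.
Solute balance: dm/dt = 0 − Q_out C = −Q_out m/V(t).
dm/m = −Q_out dt/(V₀ − 0.0410800 t); integrating gives ln(m/m₀) = −(Q_out/(Q_in−Q_out)) ln(V/V₀).
m = m₀ (V₀/V)^(Q_out/(Q_in−Q_out)) = 9.800 × (2.200/1.73662)^(-1.81353) = 6.38179 g.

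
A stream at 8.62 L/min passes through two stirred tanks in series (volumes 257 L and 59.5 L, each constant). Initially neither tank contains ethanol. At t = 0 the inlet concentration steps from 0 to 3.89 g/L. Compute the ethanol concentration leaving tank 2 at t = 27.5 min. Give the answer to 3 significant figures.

1.90 g/L

Time constants: τᵢ = Vᵢ/Q for each well-mixed tank.
τ₁ = 257/8.62 = 29.814 min; τ₂ = 59.5/8.62 = 6.9026 min.
Tank 1: C₁ = C_in(1 − e^(−t/τ₁)). Tank 2 (τ₁ ≠ τ₂): C₂ = C_in[1 − (τ₁ e^(−t/τ₁) − τ₂ e^(−t/τ₂))/(τ₁ − τ₂)].
At t = 27.5: e^(−t/τ₁) = 0.39757, e^(−t/τ₂) = 0.018610.
C₂ = 3.89·[1 − (29.814·0.39757 − 6.9026·0.018610)/(22.912)] = 3.89·0.48826 = 1.8993 g/L.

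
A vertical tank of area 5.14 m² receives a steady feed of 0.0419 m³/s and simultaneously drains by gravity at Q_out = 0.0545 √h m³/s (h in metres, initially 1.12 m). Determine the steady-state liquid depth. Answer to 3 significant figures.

0.591 m

Accumulation of liquid (constant cross-section A): A dh/dt = Q_in − 0.0545 √h. At steady state dh/dt = 0:
Q_in = 0.0545 √h_ss ⇒ √h_ss = 0.0419/0.0545 = 0.76881.
h_ss = 0.76881² = 0.59106 m. (Since h₀ = 1.12 m > h_ss, the level will fall toward this value.)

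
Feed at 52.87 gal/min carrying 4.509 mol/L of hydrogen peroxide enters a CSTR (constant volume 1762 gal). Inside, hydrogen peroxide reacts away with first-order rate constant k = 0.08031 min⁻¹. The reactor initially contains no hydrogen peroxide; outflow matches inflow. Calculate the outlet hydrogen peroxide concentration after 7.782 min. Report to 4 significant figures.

0.7067 mol/L

V dC/dt = Q(C_in − C) − k V C.
This is linear with rate a = Q/V + k = 0.110316 min⁻¹.
C_ss = Q C_in/(Q + kV) = 1.22644 mol/L; C(t) = C_ss + (C₀ − C_ss) e^(−a t).
C(7.782) = 1.22644 + (-1.22644)·e^(−0.110316·7.782) = 1.22644 + (-1.22644)·0.423807 = 0.706666 mol/L.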